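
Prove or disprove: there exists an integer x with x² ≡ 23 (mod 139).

No, no such integer exists.

139 is prime, so by Euler's criterion 23 is a square mod 139 iff 23^((139−1)/2) = 23^69 ≡ 1 (mod 139).
Repeated squaring mod 139: 23^2 = 529 ≡ 112; 23^4 ≡ 112² = 12544 ≡ 34; 23^8 ≡ 34² = 1156 ≡ 44; 23^16 ≡ 44² = 1936 ≡ 129; 23^32 ≡ 129² = 16641 ≡ 100; 23^64 ≡ 100² = 10000 ≡ 131.
Since 69 = 64 + 4 + 1, 23^69 ≡ 131 · 34 · 23; multiplying out mod 139: 131·34 = 4454 ≡ 6, then 6·23 = 138 ≡ 138. Thus 23^69 ≡ 138 ≡ −1 (mod 139).
The value −1 means 23 is a non-residue modulo 139, so x² ≡ 23 (mod 139) is impossible.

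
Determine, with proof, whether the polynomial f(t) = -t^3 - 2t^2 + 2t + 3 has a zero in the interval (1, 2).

Such a root exists.

f(1) = 2 and f(2) = -9, which have opposite signs.
Since f is a polynomial it is continuous on [1, 2].
By the Intermediate Value Theorem, f takes the value 0 somewhere in the open interval.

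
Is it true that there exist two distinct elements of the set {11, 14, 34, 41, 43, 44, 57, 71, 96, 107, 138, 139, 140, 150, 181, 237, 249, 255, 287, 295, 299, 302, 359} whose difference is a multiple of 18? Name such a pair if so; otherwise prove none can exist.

The pair (11, 299) works.

11 mod 18 = 11 and 299 mod 18 = 11, so 299 − 11 = 288 = 16·18.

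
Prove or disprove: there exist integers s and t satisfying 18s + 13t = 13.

s = 0, t = 1

18 and 13 are coprime, so 18s + 13t ranges over all of ℤ.
Euclidean algorithm: 18 = 1·13 + 5, 13 = 2·5 + 3, 5 = 1·3 + 2, 3 = 1·2 + 1, 2 = 2·1 + 0.
Back-substituting, 1 = 3 − 1·2 = 3 − (5 − 1·3) = −5 + 2·3 = −5 + 2·(13 − 2·5) = 2·13 − 5·5 = 2·13 − 5·(18 − 1·13) = −5·18 + 7·13; that is, 18·(-5) + 13·7 = 1.
Scaling by 13 gives the particular solution (s, t) = (-65, 91).
Adding 5·13 to s and subtracting 5·18 from t gives the tidier solution (0, 1).
Indeed 18·0 + 13·1 = 0 + 13 = 13.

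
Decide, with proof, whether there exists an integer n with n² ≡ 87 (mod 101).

n = 17

n = 17 works: 17² = 289, and 289 − 87 = 202 = 2·101.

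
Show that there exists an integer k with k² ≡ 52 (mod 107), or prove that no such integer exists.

k = 65

k = 65 works: 65² = 4225, and 4225 − 52 = 4173 = 39·107.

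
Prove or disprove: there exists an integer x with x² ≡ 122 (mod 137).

x = 56

x = 56 works: 56² = 3136, and 3136 − 122 = 3014 = 22·137.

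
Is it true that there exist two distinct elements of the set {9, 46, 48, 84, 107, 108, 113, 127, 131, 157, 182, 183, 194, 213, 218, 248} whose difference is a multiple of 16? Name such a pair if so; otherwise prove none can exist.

Reduce each element modulo 16: 9↦9, 46↦14, 48↦0, 84↦4, 107↦11, 108↦12, 113↦1, 127↦15, 131↦3, 157↦13, 182↦6, 183↦7, 194↦2, 213↦5, 218↦10, 248↦8.
All 16 residues are distinct, so no two elements differ by a multiple of 16.

No, no such pair exists.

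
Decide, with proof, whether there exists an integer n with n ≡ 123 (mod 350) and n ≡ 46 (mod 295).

Both moduli are multiples of 5 = gcd(350, 295), so any solution would satisfy n ≡ 123 and n ≡ 46 modulo 5 simultaneously.
However 123 ≡ 3 and 46 ≡ 1 (mod 5), and 3 ≠ 1.
Hence the system has no solution.

There is no such integer.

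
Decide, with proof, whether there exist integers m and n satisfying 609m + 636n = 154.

No such integers exist.

gcd(609, 636) = 3, so every integer of the form 609m + 636n is a multiple of 3.
But 154 is not a multiple of 3 (it leaves remainder 1).
Hence no integers m, n satisfy the equation.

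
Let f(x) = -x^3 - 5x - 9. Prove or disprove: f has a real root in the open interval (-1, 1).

Evaluate at the endpoints: f(-1) = -3, f(1) = -15 — same sign (negative).
The derivative f'(x) = -3x^2 - 5 is a quadratic with discriminant 0² − 4·(-3)·(-5) = -60 < 0; it never vanishes, so it is always negative (sign of the leading coefficient).
So f is strictly decreasing; between -1 and 1 its values lie between f(-1) = -3 and f(1) = -15, all negative. Therefore f has no root in (-1, 1).

No.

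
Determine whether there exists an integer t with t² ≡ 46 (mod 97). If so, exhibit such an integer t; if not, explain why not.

97 is prime, so by Euler's criterion 46 is a square mod 97 iff 46^((97−1)/2) = 46^48 ≡ 1 (mod 97).
Repeated squaring mod 97: 46^2 = 2116 ≡ 79; 46^4 ≡ 79² = 6241 ≡ 33; 46^8 ≡ 33² = 1089 ≡ 22; 46^16 ≡ 22² = 484 ≡ 96; 46^32 ≡ 96² = 9216 ≡ 1.
Since 48 = 32 + 16, 46^48 ≡ 1 · 96; multiplying out mod 97: 1·96 = 96 ≡ 96. Thus 46^48 ≡ 96 ≡ −1 (mod 97).
By Euler's criterion 46 is a quadratic non-residue mod 97: no t satisfies t² ≡ 46 (mod 97).

No, no such integer exists.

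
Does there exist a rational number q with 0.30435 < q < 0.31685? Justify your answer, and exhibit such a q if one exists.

Look for a denominator N such that an integer falls strictly between N·0.30435 and N·0.31685. N = 13 works: 13·0.30435 = 3.95655 < 4 < 4.11905 = 13·0.31685.
So q = 4/13 works: it is a ratio of integers, and dividing 13·0.30435 < 4 < 13·0.31685 through by 13 gives 0.30435 < 4/13 < 0.31685.

q = 4/13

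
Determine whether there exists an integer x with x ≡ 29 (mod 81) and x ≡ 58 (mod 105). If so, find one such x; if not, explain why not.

There is no such integer.

Both moduli are multiples of 3 = gcd(81, 105), so any solution would satisfy x ≡ 29 and x ≡ 58 modulo 3 simultaneously.
However 29 ≡ 2 and 58 ≡ 1 (mod 3), and 2 ≠ 1.
Hence the system has no solution.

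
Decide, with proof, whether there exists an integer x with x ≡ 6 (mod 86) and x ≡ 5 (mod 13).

x = 694

gcd(86, 13) = 1, so the Chinese Remainder Theorem guarantees exactly one residue class mod 1118 satisfying both.
Write x = 6 + 86t and require 6 + 86t ≡ 5 (mod 13), i.e. 86t ≡ 12 (mod 13).
86 ≡ 8 (mod 13), so this reads 8t ≡ 12 (mod 13). Since 8·5 = 40 = 3·13 + 1, the inverse of 8 mod 13 is 5.
Therefore t ≡ 5·12 = 60 ≡ 8 (mod 13).
Taking t = 8 gives x = 6 + 86·8 = 694.
Check: 694 mod 86 = 6, 694 mod 13 = 5. ✓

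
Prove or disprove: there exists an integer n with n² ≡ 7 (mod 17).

There is no such integer.

Squares mod 17 repeat after n = 8 (as (−n)² = n²); for n = 0..8 they are 0, 1, 4, 9, 16, 8, 2, 15, 13.
The set of squares mod 17 is therefore {0, 1, 2, 4, 8, 9, 13, 15, 16}, which does not contain 7.
Hence no integer n has n² ≡ 7 (mod 17).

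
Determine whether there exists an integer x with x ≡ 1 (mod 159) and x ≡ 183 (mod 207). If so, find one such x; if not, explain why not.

gcd(159, 207) = 3. If x ≡ 1 (mod 159) and x ≡ 183 (mod 207), then x ≡ 1 (mod 3) and x ≡ 183 (mod 3).
But 1 mod 3 = 1 while 183 mod 3 = 0, a contradiction.
Therefore no such x exists.

There is no such integer.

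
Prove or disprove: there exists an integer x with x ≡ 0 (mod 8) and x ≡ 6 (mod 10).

The moduli are not coprime: gcd(8, 10) = 2. Compatibility requires 2 ∣ (6 − 0) = 6, which holds, so solutions exist.
Step through x = 0, 0 + 8, 0 + 2·8, …: the values 0, 8, 16 reduce mod 10 to 0, 8, 6. The value 16 hits 6.
Indeed 16 ≡ 0 (mod 8) and 16 ≡ 6 (mod 10).

x = 16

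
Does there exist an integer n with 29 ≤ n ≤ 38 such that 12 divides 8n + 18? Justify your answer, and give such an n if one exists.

For n = 29, 30, …, 38 the values of 8n + 18 modulo 12 are 10, 6, 2, 10, 6, 2, 10, 6, 2, 10 respectively.
Since 0 is absent from this list, 12 ∤ 8n + 18 for every n with 29 ≤ n ≤ 38.

No such integer n in that range exists.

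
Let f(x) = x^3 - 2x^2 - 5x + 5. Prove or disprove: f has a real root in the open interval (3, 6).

Yes, f has a root in the interval.

f(3) = -1 and f(6) = 119, which have opposite signs.
Since f is a polynomial it is continuous on [3, 6].
By the Intermediate Value Theorem f must vanish at some point of (3, 6).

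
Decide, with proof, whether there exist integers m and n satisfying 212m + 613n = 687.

Since gcd(212, 613) = 1, every integer is an integer combination of 212 and 613.
Dividing repeatedly: 613 = 2·212 + 189, 212 = 1·189 + 23, 189 = 8·23 + 5, 23 = 4·5 + 3, 5 = 1·3 + 2, 3 = 1·2 + 1, 2 = 2·1 + 0.
Back-substituting, 1 = 3 − 1·2 = 3 − (5 − 1·3) = −5 + 2·3 = −5 + 2·(23 − 4·5) = 2·23 − 9·5 = 2·23 − 9·(189 − 8·23) = −9·189 + 74·23 = −9·189 + 74·(212 − 1·189) = 74·212 − 83·189 = 74·212 − 83·(613 − 2·212) = −83·613 + 240·212; that is, 212·240 + 613·(-83) = 1.
Times 687: 212·164880 + 613·(-57021) = 687, so (164880, -57021) solves it.
The general solution is m = 164880 + 613k, n = -57021 − 212k; taking k = -268 gives the smaller pair m = 596, n = -205.
Check: 212·596 + 613·(-205) = 126352 − 125665 = 687. ✓

m = 596, n = -205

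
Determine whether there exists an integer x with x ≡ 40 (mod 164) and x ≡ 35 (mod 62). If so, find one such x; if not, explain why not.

Reduce both congruences modulo 2, which divides 164 and 62: they say x ≡ 40 (mod 2) and x ≡ 35 (mod 2).
However 40 ≡ 0 and 35 ≡ 1 (mod 2), and 0 ≠ 1.
Therefore no such x exists.

No, no such integer exists.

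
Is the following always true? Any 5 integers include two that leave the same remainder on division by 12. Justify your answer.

No, the set {6, 7, 8, 9, 10} is a counterexample.

Try 5 consecutive integers, 6, 7, …, 10. Their remainders mod 12 are 6, 7, 8, 9, 10 — pairwise different, as any 5 ≤ 12 consecutive integers have distinct residues.
So no two of them leave the same remainder on division by 12; the claim fails for this set.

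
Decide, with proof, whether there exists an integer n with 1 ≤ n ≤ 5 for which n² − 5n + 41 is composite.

At n = 3: 3² − 5·3 + 41 = 35 = 5·7, which is composite.

n = 3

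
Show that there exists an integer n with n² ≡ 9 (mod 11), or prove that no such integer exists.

Take n = 3. Then 3² = 9, and since 0 ≤ 9 < 11 this is already reduced: 3² ≡ 9 (mod 11).

n = 3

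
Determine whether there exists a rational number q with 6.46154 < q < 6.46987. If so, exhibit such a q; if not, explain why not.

q = 97/15

Look for a denominator N such that an integer falls strictly between N·6.46154 and N·6.46987. N = 15 works: 15·6.46154 = 96.92310 < 97 < 97.04805 = 15·6.46987.
So q = 97/15 works: it is a ratio of integers, and dividing 15·6.46154 < 97 < 15·6.46987 through by 15 gives 6.46154 < 97/15 < 6.46987.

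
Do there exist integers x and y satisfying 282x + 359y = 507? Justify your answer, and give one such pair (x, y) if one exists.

x = 82, y = -63

Since gcd(282, 359) = 1, every integer is an integer combination of 282 and 359.
Run the Euclidean algorithm on 359 and 282: 359 = 1·282 + 77, 282 = 3·77 + 51, 77 = 1·51 + 26, 51 = 1·26 + 25, 26 = 1·25 + 1, 25 = 25·1 + 0.
Back-substituting, 1 = 26 − 1·25 = 26 − (51 − 1·26) = −51 + 2·26 = −51 + 2·(77 − 1·51) = 2·77 − 3·51 = 2·77 − 3·(282 − 3·77) = −3·282 + 11·77 = −3·282 + 11·(359 − 1·282) = 11·359 − 14·282; that is, 282·(-14) + 359·11 = 1.
Scaling by 507 gives the particular solution (x, y) = (-7098, 5577).
The general solution is x = -7098 + 359k, y = 5577 − 282k; taking k = 20 gives the smaller pair x = 82, y = -63.
Check: 282·82 + 359·(-63) = 23124 − 22617 = 507. ✓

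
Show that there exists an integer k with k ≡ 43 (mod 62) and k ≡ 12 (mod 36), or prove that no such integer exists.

gcd(62, 36) = 2. If k ≡ 43 (mod 62) and k ≡ 12 (mod 36), then k ≡ 43 (mod 2) and k ≡ 12 (mod 2).
However 43 ≡ 1 and 12 ≡ 0 (mod 2), and 1 ≠ 0.
So no integer satisfies both congruences.

There is no such integer.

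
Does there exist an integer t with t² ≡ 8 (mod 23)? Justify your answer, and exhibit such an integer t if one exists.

t = 13

Take t = 13. Then 13² = 169 = 7·23 + 8, so 13² ≡ 8 (mod 23).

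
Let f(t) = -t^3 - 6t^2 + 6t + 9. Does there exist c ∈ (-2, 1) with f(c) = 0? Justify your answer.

f(-2) = -19 and f(1) = 8, which have opposite signs.
Since f is a polynomial it is continuous on [-2, 1].
By the Intermediate Value Theorem f must vanish at some point of (-2, 1).

Such a root exists.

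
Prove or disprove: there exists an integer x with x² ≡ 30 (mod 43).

There is no such integer.

Apply Euler's criterion with the prime 43: 30 is a quadratic residue iff 30^21 ≡ 1 (mod 43), and a non-residue iff it is ≡ −1.
Repeated squaring mod 43: 30^2 = 900 ≡ 40; 30^4 ≡ 40² = 1600 ≡ 9; 30^8 ≡ 9² = 81 ≡ 38; 30^16 ≡ 38² = 1444 ≡ 25.
Since 21 = 16 + 4 + 1, 30^21 ≡ 25 · 9 · 30; multiplying out mod 43: 25·9 = 225 ≡ 10, then 10·30 = 300 ≡ 42. Thus 30^21 ≡ 42 ≡ −1 (mod 43).
By Euler's criterion 30 is a quadratic non-residue mod 43: no x satisfies x² ≡ 30 (mod 43).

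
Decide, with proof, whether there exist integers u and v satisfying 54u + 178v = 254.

Since gcd(54, 178) = 2 and 254 = 2·127, Bézout's identity guarantees a solution.
Dividing through by 2 reduces the equation to 27u + 89v = 127.
Run the Euclidean algorithm on 89 and 27: 89 = 3·27 + 8, 27 = 3·8 + 3, 8 = 2·3 + 2, 3 = 1·2 + 1, 2 = 2·1 + 0.
Unwinding: 1 = 3 − 1·2 = 3 − (8 − 2·3) = −8 + 3·3 = −8 + 3·(27 − 3·8) = 3·27 − 10·8 = 3·27 − 10·(89 − 3·27) = −10·89 + 33·27, i.e. 27·33 + 89·(-10) = 1.
Multiplying through by 127: u = 33·127 = 4191, v = (-10)·127 = -1270 is a solution.
Subtracting 47·89 from u and adding 47·27 to v gives the tidier solution (8, -1).
Check: 54·8 + 178·(-1) = 432 − 178 = 254. ✓

u = 8, v = -1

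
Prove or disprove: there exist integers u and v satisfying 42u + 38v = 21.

Both 42 and 38 are divisible by gcd(42, 38) = 2, hence so is any combination 42u + 38v.
But 21 is not a multiple of 2 (it leaves remainder 1).
Hence no integers u, v satisfy the equation.

No such integers exist.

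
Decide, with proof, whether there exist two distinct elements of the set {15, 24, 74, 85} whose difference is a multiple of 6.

Two integers differ by a multiple of 6 exactly when they have the same residue mod 6. The residues are 15↦3, 24↦0, 74↦2, 85↦1.
These 4 residues are pairwise different, hence no difference of two elements is divisible by 6.

There is no such pair.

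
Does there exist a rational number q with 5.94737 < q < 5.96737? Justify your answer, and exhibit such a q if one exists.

Scale by 20: the interval becomes (118.94740, 119.34740), which contains the integer 119.
So q = 119/20 works: it is a ratio of integers, and dividing 20·5.94737 < 119 < 20·5.96737 through by 20 gives 5.94737 < 119/20 < 5.96737.

q = 119/20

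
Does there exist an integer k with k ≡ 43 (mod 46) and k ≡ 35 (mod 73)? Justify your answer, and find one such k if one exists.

Since 46 and 73 share no common factor, CRT says the pair of congruences has a solution (unique mod 3358).
Any solution of the first congruence is k = 43 + 46t; substituting into the second, 46t ≡ 35 − 43 ≡ 65 (mod 73).
Since 46·27 = 1242 = 17·73 + 1, the inverse of 46 mod 73 is 27.
Therefore t ≡ 27·65 = 1755 ≡ 3 (mod 73).
With t = 3: k = 43 + 46·3 = 181.
Verify: 181 = 3·46 + 43 and 181 = 2·73 + 35. ✓

k = 181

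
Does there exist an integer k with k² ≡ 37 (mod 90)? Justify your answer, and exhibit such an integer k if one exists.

There is no such integer.

Work modulo the divisor 5 of 90. If k² ≡ 37 (mod 90) then k² ≡ 2 (mod 5).
Since (5 − k)² ≡ k² (mod 5), it suffices to square k = 0, 1, …, 2: the residues are 0, 1, 4.
So the quadratic residues mod 5 are {0, 1, 4}, and 2 is not among them.
Therefore k² ≡ 37 (mod 90) has no solution.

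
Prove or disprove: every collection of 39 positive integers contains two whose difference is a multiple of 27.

Yes, this is always true.

Partition the integers by their residue mod 27; there are 27 classes.
Placing 39 integers into 27 classes, some class receives at least two — say a and b.
Their difference a − b is then a multiple of 27.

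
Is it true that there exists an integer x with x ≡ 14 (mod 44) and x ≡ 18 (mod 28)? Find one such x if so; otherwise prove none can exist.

x = 102

gcd(44, 28) = 4. A simultaneous solution exists iff 14 ≡ 18 (mod 4); here 14 mod 4 = 2 = 18 mod 4, so it does.
Step through x = 14, 14 + 44, 14 + 2·44, …: the values 14, 58, 102 reduce mod 28 to 14, 2, 18. The value 102 hits 18.
Verify: 102 = 2·44 + 14 and 102 = 3·28 + 18. ✓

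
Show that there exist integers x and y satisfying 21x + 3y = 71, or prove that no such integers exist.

There are no such integers.

Both 21 and 3 are divisible by gcd(21, 3) = 3, hence so is any combination 21x + 3y.
However 71 leaves remainder 2 on division by 3.
Hence no integers x, y satisfy the equation.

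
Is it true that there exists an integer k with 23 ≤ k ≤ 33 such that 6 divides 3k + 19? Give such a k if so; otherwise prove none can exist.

The values of 3k + 19 for k = 23, 24, …, 33 are 88, 91, 94, 97, 100, 103, 106, 109, 112, 115, 118; reduced mod 6 these are 4, 1, 4, 1, 4, 1, 4, 1, 4, 1, 4.
None is 0, so 6 never divides 3k + 19 on this range.

No such integer k in that range exists.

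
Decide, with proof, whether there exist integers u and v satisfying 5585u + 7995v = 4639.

Any value of 5585u + 7995v is a multiple of gcd(5585, 7995) = 5.
But 4639 is not a multiple of 5 (it leaves remainder 4).
So the equation is unsolvable over ℤ.

No, no such integers exist.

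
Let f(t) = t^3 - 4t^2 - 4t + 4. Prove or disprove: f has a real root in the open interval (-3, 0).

Yes, f has a root in the interval.

f(-3) = -47 and f(0) = 4, which have opposite signs.
As a polynomial, f is continuous on every closed interval.
By the Intermediate Value Theorem, f takes the value 0 somewhere in the open interval.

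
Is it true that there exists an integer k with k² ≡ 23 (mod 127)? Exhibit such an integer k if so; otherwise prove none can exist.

Apply Euler's criterion with the prime 127: 23 is a quadratic residue iff 23^63 ≡ 1 (mod 127), and a non-residue iff it is ≡ −1.
Squaring successively (mod 127): 23^2 = 529 ≡ 21; 23^4 ≡ 21² = 441 ≡ 60; 23^8 ≡ 60² = 3600 ≡ 44; 23^16 ≡ 44² = 1936 ≡ 31; 23^32 ≡ 31² = 961 ≡ 72.
Since 63 = 32 + 16 + 8 + 4 + 2 + 1, 23^63 ≡ 72 · 31 · 44 · 60 · 21 · 23; multiplying out mod 127: 72·31 = 2232 ≡ 73, then 73·44 = 3212 ≡ 37, then 37·60 = 2220 ≡ 61, then 61·21 = 1281 ≡ 11, then 11·23 = 253 ≡ 126. Thus 23^63 ≡ 126 ≡ −1 (mod 127).
The value −1 means 23 is a non-residue modulo 127, so k² ≡ 23 (mod 127) is impossible.

No, no such integer exists.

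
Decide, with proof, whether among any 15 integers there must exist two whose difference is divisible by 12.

True.

Partition the integers by their residue mod 12; there are 12 classes.
Placing 15 integers into 12 classes, some class receives at least two — say a and b.
Then a ≡ b (mod 12), i.e. 12 ∣ (a − b).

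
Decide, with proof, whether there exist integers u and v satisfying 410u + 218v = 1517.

There are no such integers.

gcd(410, 218) = 2, so every integer of the form 410u + 218v is a multiple of 2.
However 1517 leaves remainder 1 on division by 2.
So the equation is unsolvable over ℤ.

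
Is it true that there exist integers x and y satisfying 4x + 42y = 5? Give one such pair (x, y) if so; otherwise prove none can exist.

Any value of 4x + 42y is a multiple of gcd(4, 42) = 2.
But 5 is not a multiple of 2 (it leaves remainder 1).
So the equation is unsolvable over ℤ.

There are no such integers.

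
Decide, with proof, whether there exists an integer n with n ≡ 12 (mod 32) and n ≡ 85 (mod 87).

n = 172

Since 32 and 87 share no common factor, CRT says the pair of congruences has a solution (unique mod 2784).
Any solution of the first congruence is n = 12 + 32t; substituting into the second, 32t ≡ 85 − 12 ≡ 73 (mod 87).
Since 32·68 = 2176 = 25·87 + 1, the inverse of 32 mod 87 is 68.
Therefore t ≡ 68·73 = 4964 ≡ 5 (mod 87).
With t = 5: n = 12 + 32·5 = 172.
Verify: 172 = 5·32 + 12 and 172 = 1·87 + 85. ✓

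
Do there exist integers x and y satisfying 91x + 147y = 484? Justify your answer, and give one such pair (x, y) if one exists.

No, no such integers exist.

Any value of 91x + 147y is a multiple of gcd(91, 147) = 7.
However 484 leaves remainder 1 on division by 7.
Therefore 91x + 147y = 484 has no solution in integers.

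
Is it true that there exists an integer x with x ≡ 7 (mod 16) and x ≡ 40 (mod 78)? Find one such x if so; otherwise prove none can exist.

No, no such integer exists.

gcd(16, 78) = 2. If x ≡ 7 (mod 16) and x ≡ 40 (mod 78), then x ≡ 7 (mod 2) and x ≡ 40 (mod 2).
These are incompatible: 7 − 40 = -33 is not divisible by 2.
So no integer satisfies both congruences.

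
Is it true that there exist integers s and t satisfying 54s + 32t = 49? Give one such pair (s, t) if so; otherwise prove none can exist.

Any value of 54s + 32t is a multiple of gcd(54, 32) = 2.
But 49 = 2·24 + 1, so 2 ∤ 49.
So the equation is unsolvable over ℤ.

No, no such integers exist.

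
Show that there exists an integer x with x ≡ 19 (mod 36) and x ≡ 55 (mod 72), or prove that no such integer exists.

x = 55

The moduli are not coprime: gcd(36, 72) = 36. Compatibility requires 36 ∣ (55 − 19) = 36, which holds, so solutions exist.
The integers ≡ 19 (mod 36) are 19, 55, …; their remainders mod 72 are 19, 55, so x = 55 is the first that is ≡ 55 (mod 72).
Check: 55 mod 36 = 19, 55 mod 72 = 55. ✓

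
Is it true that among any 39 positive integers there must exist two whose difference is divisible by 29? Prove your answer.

There are exactly 29 possible remainders on division by 29.
Placing 39 integers into 29 classes, some class receives at least two — say a and b.
Their difference a − b is then a multiple of 29.

Yes.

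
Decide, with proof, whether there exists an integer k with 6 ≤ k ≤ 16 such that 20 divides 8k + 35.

The values of 8k + 35 for k = 6, 7, …, 16 are 83, 91, 99, 107, 115, 123, 131, 139, 147, 155, 163; reduced mod 20 these are 3, 11, 19, 7, 15, 3, 11, 19, 7, 15, 3.
The residue 0 does not occur, so no k in [6, 16] makes 8k + 35 a multiple of 20.

There is no such integer k in that range.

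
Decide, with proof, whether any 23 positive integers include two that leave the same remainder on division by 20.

Partition the integers by their residue mod 20; there are 20 classes.
Placing 23 integers into 20 classes, some class receives at least two — say a and b.
So a and b have equal remainders mod 20, which is exactly what was to be shown.

True.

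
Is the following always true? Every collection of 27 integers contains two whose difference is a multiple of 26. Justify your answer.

Partition the integers by their residue mod 26; there are 26 classes.
Placing 27 integers into 26 classes, some class receives at least two — say a and b.
Their difference a − b is then a multiple of 26.

Yes.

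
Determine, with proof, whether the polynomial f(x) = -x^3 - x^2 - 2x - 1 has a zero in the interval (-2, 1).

f(-2) = 7 and f(1) = -5, which have opposite signs.
f is continuous everywhere (it is a polynomial), in particular on [-2, 1].
By the Intermediate Value Theorem, f takes the value 0 somewhere in the open interval.

Yes, f has a root in the interval.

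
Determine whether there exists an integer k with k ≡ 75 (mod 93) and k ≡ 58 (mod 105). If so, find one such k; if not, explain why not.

Both moduli are multiples of 3 = gcd(93, 105), so any solution would satisfy k ≡ 75 and k ≡ 58 modulo 3 simultaneously.
But 75 mod 3 = 0 while 58 mod 3 = 1, a contradiction.
So no integer satisfies both congruences.

There is no such integer.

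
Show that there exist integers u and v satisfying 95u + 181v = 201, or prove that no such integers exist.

u = 105, v = -54

95 and 181 are coprime, so 95u + 181v ranges over all of ℤ.
Dividing repeatedly: 181 = 1·95 + 86, 95 = 1·86 + 9, 86 = 9·9 + 5, 9 = 1·5 + 4, 5 = 1·4 + 1, 4 = 4·1 + 0.
Working back up the chain: 1 = 5 − 1·4 = 5 − (9 − 1·5) = −9 + 2·5 = −9 + 2·(86 − 9·9) = 2·86 − 19·9 = 2·86 − 19·(95 − 1·86) = −19·95 + 21·86 = −19·95 + 21·(181 − 1·95) = 21·181 − 40·95. So 95·(-40) + 181·21 = 1.
Scaling by 201 gives the particular solution (u, v) = (-8040, 4221).
Shifting by a multiple of (181, −95) keeps it a solution: u = -8040 + 45·181 = 105, v = 4221 − 45·95 = -54.
Check: 95·105 + 181·(-54) = 9975 − 9774 = 201. ✓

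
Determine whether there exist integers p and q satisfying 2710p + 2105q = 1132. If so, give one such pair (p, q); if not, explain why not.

No such integers exist.

Both 2710 and 2105 are divisible by gcd(2710, 2105) = 5, hence so is any combination 2710p + 2105q.
But 1132 = 5·226 + 2, so 5 ∤ 1132.
So the equation is unsolvable over ℤ.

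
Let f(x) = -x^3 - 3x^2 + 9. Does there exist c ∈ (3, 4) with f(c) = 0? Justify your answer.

The endpoint values f(3) = -45 and f(4) = -103 are both negative. Claim: f(x) < 0 for every x in (3, 4).
Substitute x = 3 + u, where 0 < u < 1 on the interval. Expanding, f(3 + u) = -u^3 - 12u^2 - 45u - 45.
The nonzero coefficients here are all negative, so for u > 0 every term is negative (or zero), and the constant term -45 is strictly negative.
Therefore f(x) < 0 throughout (3, 4), and f has no zero there.

No.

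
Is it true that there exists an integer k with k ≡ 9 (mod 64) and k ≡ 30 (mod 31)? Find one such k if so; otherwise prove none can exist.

Since 64 and 31 share no common factor, CRT says the pair of congruences has a solution (unique mod 1984).
Any solution of the first congruence is k = 9 + 64t; substituting into the second, 64t ≡ 30 − 9 ≡ 21 (mod 31).
64 ≡ 2 (mod 31), so this reads 2t ≡ 21 (mod 31). To invert 2 modulo 31: 31 = 15·2 + 1, 2 = 2·1 + 0, and unwinding, 1 = 31 − 15·2. Thus 2⁻¹ ≡ -15 ≡ 16 (mod 31).
Multiplying by 16: t ≡ 16·21 = 336 ≡ 26 (mod 31).
Taking t = 26 gives k = 9 + 64·26 = 1673.
Indeed 1673 ≡ 9 (mod 64) and 1673 ≡ 30 (mod 31).

k = 1673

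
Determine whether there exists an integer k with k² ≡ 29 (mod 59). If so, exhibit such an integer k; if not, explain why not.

k = 41

Take k = 41. Then 41² = 1681 = 28·59 + 29, so 41² ≡ 29 (mod 59).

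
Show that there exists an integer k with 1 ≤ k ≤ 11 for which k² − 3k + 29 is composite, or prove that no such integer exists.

At k = 11: 11² − 3·11 + 29 = 117 = 3·39, which is composite.

k = 11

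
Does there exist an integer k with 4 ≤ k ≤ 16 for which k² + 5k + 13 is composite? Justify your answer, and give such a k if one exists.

k = 11

At k = 11: 11² + 5·11 + 13 = 189 = 3·63, which is composite.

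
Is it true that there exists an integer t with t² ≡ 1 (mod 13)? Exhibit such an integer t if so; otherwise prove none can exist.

t = 1

Take t = 1. Then 1² = 1, and since 0 ≤ 1 < 13 this is already reduced: 1² ≡ 1 (mod 13).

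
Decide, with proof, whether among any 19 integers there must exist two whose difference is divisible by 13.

Yes, this is always true.

Each integer lies in one of the 13 residue classes modulo 13.
Since 19 > 13, two of the 19 integers must share a residue class by the pigeonhole principle; call them a and b.
Their difference a − b is then a multiple of 13.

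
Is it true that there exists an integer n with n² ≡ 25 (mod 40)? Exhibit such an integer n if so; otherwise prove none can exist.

n = 25 works: 25² = 625, and 625 − 25 = 600 = 15·40.

n = 25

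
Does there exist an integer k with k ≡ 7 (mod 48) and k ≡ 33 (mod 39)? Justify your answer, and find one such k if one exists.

gcd(48, 39) = 3. If k ≡ 7 (mod 48) and k ≡ 33 (mod 39), then k ≡ 7 (mod 3) and k ≡ 33 (mod 3).
These are incompatible: 7 − 33 = -26 is not divisible by 3.
So no integer satisfies both congruences.

No such integer exists.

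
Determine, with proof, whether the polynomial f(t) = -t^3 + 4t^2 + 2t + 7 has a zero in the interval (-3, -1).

No such root exists.

The endpoint values f(-3) = 64 and f(-1) = 10 are both positive. Claim: f(t) > 0 for every t in (-3, -1).
Substitute t = -1 − u, where 0 < u < 2 on the interval. Expanding, f(-1 − u) = u^3 + 7u^2 + 9u + 10.
The nonzero coefficients here are all positive, so for u > 0 every term is positive (or zero), and the constant term 10 is strictly positive.
So f is strictly positive on (-3, -1); no root exists in the interval.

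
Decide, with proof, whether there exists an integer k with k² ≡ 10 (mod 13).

k = 7

k = 7 works: 7² = 49, and 49 − 10 = 39 = 3·13.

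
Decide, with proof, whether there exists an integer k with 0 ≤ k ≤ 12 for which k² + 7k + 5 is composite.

At k = 10: 10² + 7·10 + 5 = 175 = 5·35, which is composite.

k = 10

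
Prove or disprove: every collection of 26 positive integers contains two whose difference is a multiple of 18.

There are exactly 18 possible remainders on division by 18.
With 26 integers and only 18 classes, the pigeonhole principle forces two of them, say a and b, into the same class.
Their difference a − b is then a multiple of 18.

True.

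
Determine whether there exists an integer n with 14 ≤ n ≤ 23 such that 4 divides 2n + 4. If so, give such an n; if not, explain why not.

n = 14

Try n = 14: 2·14 + 4 = 32 = 8·4, which is divisible by 4.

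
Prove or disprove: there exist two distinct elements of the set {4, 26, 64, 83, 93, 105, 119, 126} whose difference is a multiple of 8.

Residues mod 8: 4↦4, 26↦2, 64↦0, 83↦3, 93↦5, 105↦1, 119↦7, 126↦6.
No residue repeats among the 8 elements, so no pair has difference ≡ 0 (mod 8).

There is no such pair.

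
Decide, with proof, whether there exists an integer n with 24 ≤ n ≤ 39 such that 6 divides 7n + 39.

n = 27

Scanning upward from n = 24 gives 207, 214, 221, none divisible by 6. At n = 27 we get 7·27 + 39 = 228, and 228 = 6·38.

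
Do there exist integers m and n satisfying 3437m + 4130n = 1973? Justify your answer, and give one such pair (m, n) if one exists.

No, no such integers exist.

Both 3437 and 4130 are divisible by gcd(3437, 4130) = 7, hence so is any combination 3437m + 4130n.
However 1973 leaves remainder 6 on division by 7.
Hence no integers m, n satisfy the equation.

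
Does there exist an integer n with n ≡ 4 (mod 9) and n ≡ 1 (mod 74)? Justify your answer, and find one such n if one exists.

The moduli 9 and 74 are coprime, so by the Chinese Remainder Theorem a unique solution modulo 666 exists.
Write n = 4 + 9t and require 4 + 9t ≡ 1 (mod 74), i.e. 9t ≡ 71 (mod 74).
Invert 9 mod 74 by the Euclidean algorithm: 74 = 8·9 + 2, 9 = 4·2 + 1, 2 = 2·1 + 0; back-substituting, 1 = 9 − 4·2 = 9 − 4·(74 − 8·9) = −4·74 + 33·9. Hence 9·33 ≡ 1, so 9⁻¹ ≡ 33 (mod 74).
Multiplying by 33: t ≡ 33·71 = 2343 ≡ 49 (mod 74).
Taking t = 49 gives n = 4 + 9·49 = 445.
Check: 445 mod 9 = 4, 445 mod 74 = 1. ✓

n = 445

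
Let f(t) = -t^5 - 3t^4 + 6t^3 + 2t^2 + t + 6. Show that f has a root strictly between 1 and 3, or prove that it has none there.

f(1) = 11 and f(3) = -297, which have opposite signs.
Since f is a polynomial it is continuous on [1, 3].
By the Intermediate Value Theorem f must vanish at some point of (1, 3).

Yes, f has a root in the interval.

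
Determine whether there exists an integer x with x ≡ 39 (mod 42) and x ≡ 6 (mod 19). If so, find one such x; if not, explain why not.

x = 291

gcd(42, 19) = 1, so the Chinese Remainder Theorem guarantees exactly one residue class mod 798 satisfying both.
Any solution of the first congruence is x = 39 + 42t; substituting into the second, 42t ≡ 6 − 39 ≡ 5 (mod 19).
42 ≡ 4 (mod 19), so this reads 4t ≡ 5 (mod 19). To invert 4 modulo 19: 19 = 4·4 + 3, 4 = 1·3 + 1, 3 = 3·1 + 0, and unwinding, 1 = 4 − 1·3 = 4 − (19 − 4·4) = −19 + 5·4. Thus 4⁻¹ ≡ 5 (mod 19).
Therefore t ≡ 5·5 = 25 ≡ 6 (mod 19).
With t = 6: x = 39 + 42·6 = 291.
Check: 291 mod 42 = 39, 291 mod 19 = 6. ✓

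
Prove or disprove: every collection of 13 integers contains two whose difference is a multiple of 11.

There are exactly 11 possible remainders on division by 11.
With 13 integers and only 11 classes, the pigeonhole principle forces two of them, say a and b, into the same class.
Then a ≡ b (mod 11), i.e. 11 ∣ (a − b).

Yes, this is always true.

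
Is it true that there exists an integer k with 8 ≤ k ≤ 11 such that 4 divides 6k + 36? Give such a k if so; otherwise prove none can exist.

At k = 8 we get 6·8 + 36 = 84, and 84 = 4·21.

k = 8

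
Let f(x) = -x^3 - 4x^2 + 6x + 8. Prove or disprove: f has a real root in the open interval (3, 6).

f(3) = -37 and f(6) = -316, both negative, so a sign-change argument is unavailable; we show f keeps this sign on the whole interval.
Substitute x = 3 + u, where 0 < u < 3 on the interval. Expanding, f(3 + u) = -u^3 - 13u^2 - 45u - 37.
All 4 nonzero coefficients of this polynomial in u are negative; hence for u > 0 the value is a sum of negative terms (the constant -37 among them).
Therefore f(x) < 0 throughout (3, 6), and f has no zero there.

No such root exists.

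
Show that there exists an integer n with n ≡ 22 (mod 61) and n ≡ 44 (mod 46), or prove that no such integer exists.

Since 61 and 46 share no common factor, CRT says the pair of congruences has a solution (unique mod 2806).
Write n = 22 + 61t and require 22 + 61t ≡ 44 (mod 46), i.e. 61t ≡ 22 (mod 46).
61 ≡ 15 (mod 46), so this reads 15t ≡ 22 (mod 46). Since 15·43 = 645 = 14·46 + 1, the inverse of 15 mod 46 is 43.
Therefore t ≡ 43·22 = 946 ≡ 26 (mod 46).
Taking t = 26 gives n = 22 + 61·26 = 1608.
Indeed 1608 ≡ 22 (mod 61) and 1608 ≡ 44 (mod 46).

n = 1608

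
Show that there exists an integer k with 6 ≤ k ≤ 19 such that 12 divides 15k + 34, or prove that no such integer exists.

At k = 6, 15·6 + 34 = 124 ≡ 4 (mod 12), and each step in k adds 15 ≡ 3 (mod 12), giving residues 4, 7, 10, 1, 4, 7, 10, 1, 4, 7, 10, 1, 4, 7 for k = 6, 7, …, 19.
None is 0, so 12 never divides 15k + 34 on this range.

There is no such integer k in that range.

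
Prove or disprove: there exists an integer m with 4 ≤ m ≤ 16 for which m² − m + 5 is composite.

m = 16

At m = 16: 16² − 16 + 5 = 245 = 5·49, which is composite.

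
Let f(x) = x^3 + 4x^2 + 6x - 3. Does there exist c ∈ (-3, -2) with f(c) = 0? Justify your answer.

f has no root in that interval.

f(-3) = -12 and f(-2) = -7, both negative.
f'(x) = 3x^2 + 8x + 6 has discriminant 8² − 4·3·6 = -8 < 0, so f' has no real roots and is positive for every real x.
So f is strictly increasing; between -3 and -2 its values lie between f(-3) = -12 and f(-2) = -7, all negative. Therefore f has no root in (-3, -2).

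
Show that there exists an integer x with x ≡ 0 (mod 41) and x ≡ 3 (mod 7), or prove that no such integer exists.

gcd(41, 7) = 1, so the Chinese Remainder Theorem guarantees exactly one residue class mod 287 satisfying both.
Any solution of the first congruence is x = 0 + 41t; substituting into the second, 41t ≡ 3 − 0 ≡ 3 (mod 7).
41 ≡ 6 (mod 7), so this reads 6t ≡ 3 (mod 7). Note 6·6 = 36 ≡ 1 (mod 7) (as 36 − 1 = 5·7), so 6⁻¹ ≡ 6.
Multiplying by 6: t ≡ 6·3 = 18 ≡ 4 (mod 7).
With t = 4: x = 0 + 41·4 = 164.
Verify: 164 = 4·41 + 0 and 164 = 23·7 + 3. ✓

x = 164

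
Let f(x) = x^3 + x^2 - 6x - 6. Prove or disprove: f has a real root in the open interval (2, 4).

f(2) = -6 and f(4) = 50, which have opposite signs.
f is continuous everywhere (it is a polynomial), in particular on [2, 4].
By the Intermediate Value Theorem f must vanish at some point of (2, 4).

Yes, f has a root in the interval.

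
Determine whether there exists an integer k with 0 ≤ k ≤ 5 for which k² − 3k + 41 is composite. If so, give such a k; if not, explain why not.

k = 5

At k = 5: 5² − 3·5 + 41 = 51 = 3·17, which is composite.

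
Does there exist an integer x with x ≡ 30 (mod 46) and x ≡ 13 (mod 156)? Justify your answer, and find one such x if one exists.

No such integer exists.

Both moduli are multiples of 2 = gcd(46, 156), so any solution would satisfy x ≡ 30 and x ≡ 13 modulo 2 simultaneously.
However 30 ≡ 0 and 13 ≡ 1 (mod 2), and 0 ≠ 1.
Hence the system has no solution.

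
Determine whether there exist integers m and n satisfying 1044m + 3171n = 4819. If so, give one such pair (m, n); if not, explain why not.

Any value of 1044m + 3171n is a multiple of gcd(1044, 3171) = 3.
But 4819 is not a multiple of 3 (it leaves remainder 1).
Therefore 1044m + 3171n = 4819 has no solution in integers.

No such integers exist.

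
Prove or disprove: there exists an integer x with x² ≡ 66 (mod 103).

Take x = 13. Then 13² = 169 = 1·103 + 66, so 13² ≡ 66 (mod 103).

x = 13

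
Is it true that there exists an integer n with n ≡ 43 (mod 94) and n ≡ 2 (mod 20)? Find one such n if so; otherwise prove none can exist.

No such integer exists.

gcd(94, 20) = 2. If n ≡ 43 (mod 94) and n ≡ 2 (mod 20), then n ≡ 43 (mod 2) and n ≡ 2 (mod 2).
These are incompatible: 43 − 2 = 41 is not divisible by 2.
Therefore no such n exists.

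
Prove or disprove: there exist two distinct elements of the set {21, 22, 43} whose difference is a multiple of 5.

There is no such pair.

Two integers differ by a multiple of 5 exactly when they have the same residue mod 5. The residues are 21↦1, 22↦2, 43↦3.
These 3 residues are pairwise different, hence no difference of two elements is divisible by 5.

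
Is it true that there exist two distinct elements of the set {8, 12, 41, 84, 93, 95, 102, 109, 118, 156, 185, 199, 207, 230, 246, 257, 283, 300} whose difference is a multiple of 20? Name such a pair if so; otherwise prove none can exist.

Residues mod 20: 8↦8, 12↦12, 41↦1, 84↦4, 93↦13, 95↦15, 102↦2, 109↦9, 118↦18, 156↦16, 185↦5, 199↦19, 207↦7, 230↦10, 246↦6, 257↦17, 283↦3, 300↦0.
These 18 residues are pairwise different, hence no difference of two elements is divisible by 20.

There is no such pair.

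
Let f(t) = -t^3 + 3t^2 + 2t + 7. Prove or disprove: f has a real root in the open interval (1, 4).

f(1) = 11 and f(4) = -1, which have opposite signs.
Since f is a polynomial it is continuous on [1, 4].
By the Intermediate Value Theorem f must vanish at some point of (1, 4).

Such a root exists.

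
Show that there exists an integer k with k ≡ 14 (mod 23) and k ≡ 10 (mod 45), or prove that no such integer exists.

Since 23 and 45 share no common factor, CRT says the pair of congruences has a solution (unique mod 1035).
Any solution of the first congruence is k = 14 + 23t; substituting into the second, 23t ≡ 10 − 14 ≡ 41 (mod 45).
Since 23·2 = 46 = 1·45 + 1, the inverse of 23 mod 45 is 2.
Multiplying by 2: t ≡ 2·41 = 82 ≡ 37 (mod 45).
With t = 37: k = 14 + 23·37 = 865.
Indeed 865 ≡ 14 (mod 23) and 865 ≡ 10 (mod 45).

k = 865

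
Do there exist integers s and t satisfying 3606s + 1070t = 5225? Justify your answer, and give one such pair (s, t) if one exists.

gcd(3606, 1070) = 2, so every integer of the form 3606s + 1070t is a multiple of 2.
But 5225 = 2·2612 + 1, so 2 ∤ 5225.
Therefore 3606s + 1070t = 5225 has no solution in integers.

No, no such integers exist.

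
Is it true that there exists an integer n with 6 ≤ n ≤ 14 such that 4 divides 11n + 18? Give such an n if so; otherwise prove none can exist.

n = 6 works, since 11·6 + 18 = 84 = 21·4.

n = 6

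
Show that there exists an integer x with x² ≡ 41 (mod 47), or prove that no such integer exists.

47 is prime, so by Euler's criterion 41 is a square mod 47 iff 41^((47−1)/2) = 41^23 ≡ 1 (mod 47).
Squaring successively (mod 47): 41^2 = 1681 ≡ 36; 41^4 ≡ 36² = 1296 ≡ 27; 41^8 ≡ 27² = 729 ≡ 24; 41^16 ≡ 24² = 576 ≡ 12.
Since 23 = 16 + 4 + 2 + 1, 41^23 ≡ 12 · 27 · 36 · 41; multiplying out mod 47: 12·27 = 324 ≡ 42, then 42·36 = 1512 ≡ 8, then 8·41 = 328 ≡ 46. Thus 41^23 ≡ 46 ≡ −1 (mod 47).
By Euler's criterion 41 is a quadratic non-residue mod 47: no x satisfies x² ≡ 41 (mod 47).

No such integer exists.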